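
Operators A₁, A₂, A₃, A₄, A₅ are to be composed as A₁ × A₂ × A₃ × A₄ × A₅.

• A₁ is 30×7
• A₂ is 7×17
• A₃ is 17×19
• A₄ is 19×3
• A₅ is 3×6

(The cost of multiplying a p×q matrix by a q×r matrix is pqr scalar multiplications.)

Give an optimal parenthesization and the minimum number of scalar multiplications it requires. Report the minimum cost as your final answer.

Adjacent pairs: A₁A₂ = 30·7·17 = 3570; A₂A₃ = 7·17·19 = 2261; A₃A₄ = 17·19·3 = 969; A₄A₅ = 19·3·6 = 342.
Length 3: A₁..A₃: k=1: 0+2261+30·7·19=6251; k=2: 3570+0+30·17·19=13260 → min 6251 | A₂..A₄: k=2: 0+969+7·17·3=1326; k=3: 2261+0+7·19·3=2660 → min 1326 | A₃..A₅: k=3: 0+342+17·19·6=2280; k=4: 969+0+17·3·6=1275 → min 1275.
Length 4: A₁..A₄: k=1: 0+1326+30·7·3=1956; k=2: 3570+969+30·17·3=6069; k=3: 6251+0+30·19·3=7961 → min 1956 | A₂..A₅: k=2: 0+1275+7·17·6=1989; k=3: 2261+342+7·19·6=3401; k=4: 1326+0+7·3·6=1452 → min 1452.
Length 5: A₁..A₅: k=1: 0+1452+30·7·6=2712; k=2: 3570+1275+30·17·6=7905; k=3: 6251+342+30·19·6=10013; k=4: 1956+0+30·3·6=2496 → min 2496.
Optimal parenthesization: ((A₁ × (A₂ × (A₃ × A₄))) × A₅) with cost 2496.

2496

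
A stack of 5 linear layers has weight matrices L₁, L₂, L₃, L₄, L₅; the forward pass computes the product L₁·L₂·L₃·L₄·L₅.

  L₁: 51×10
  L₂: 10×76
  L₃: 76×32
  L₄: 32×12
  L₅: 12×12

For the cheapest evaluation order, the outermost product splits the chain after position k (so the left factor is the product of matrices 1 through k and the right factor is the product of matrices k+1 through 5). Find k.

Adjacent pairs: L₁L₂ = 51·10·76 = 38760; L₂L₃ = 10·76·32 = 24320; L₃L₄ = 76·32·12 = 29184; L₄L₅ = 32·12·12 = 4608.
Length 3: L₁..L₃: k=1: 0+24320+51·10·32=40640; k=2: 38760+0+51·76·32=162792 → min 40640 | L₂..L₄: k=2: 0+29184+10·76·12=38304; k=3: 24320+0+10·32·12=28160 → min 28160 | L₃..L₅: k=3: 0+4608+76·32·12=33792; k=4: 29184+0+76·12·12=40128 → min 33792.
Length 4: L₁..L₄: k=1: 0+28160+51·10·12=34280; k=2: 38760+29184+51·76·12=114456; k=3: 40640+0+51·32·12=60224 → min 34280 | L₂..L₅: k=2: 0+33792+10·76·12=42912; k=3: 24320+4608+10·32·12=32768; k=4: 28160+0+10·12·12=29600 → min 29600.
Top-level splits: k=1: (L₁..L₁)·(L₂..L₅) → 0+29600+51·10·12 = 35720; k=2: (L₁..L₂)·(L₃..L₅) → 38760+33792+51·76·12 = 119064; k=3: (L₁..L₃)·(L₄..L₅) → 40640+4608+51·32·12 = 64832; k=4: (L₁..L₄)·(L₅..L₅) → 34280+0+51·12·12 = 41624.
Best split is after L₁, i.e. k = 1.

1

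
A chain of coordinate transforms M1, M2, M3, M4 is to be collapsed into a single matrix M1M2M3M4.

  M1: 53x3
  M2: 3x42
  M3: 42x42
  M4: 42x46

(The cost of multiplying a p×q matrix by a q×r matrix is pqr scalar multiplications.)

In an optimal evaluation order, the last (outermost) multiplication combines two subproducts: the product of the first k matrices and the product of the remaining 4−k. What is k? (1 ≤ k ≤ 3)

Adjacent pairs: M1M2 = 53·3·42 = 6678; M2M3 = 3·42·42 = 5292; M3M4 = 42·42·46 = 81144.
Length 3: M1..M3: k=1: 0+5292+53·3·42=11970; k=2: 6678+0+53·42·42=100170 → min 11970 | M2..M4: k=2: 0+81144+3·42·46=86940; k=3: 5292+0+3·42·46=11088 → min 11088.
Top-level splits: k=1: (M1..M1)·(M2..M4) → 0+11088+53·3·46 = 18402; k=2: (M1..M2)·(M3..M4) → 6678+81144+53·42·46 = 190218; k=3: (M1..M3)·(M4..M4) → 11970+0+53·42·46 = 114366.
Best split is after M1, i.e. k = 1.

1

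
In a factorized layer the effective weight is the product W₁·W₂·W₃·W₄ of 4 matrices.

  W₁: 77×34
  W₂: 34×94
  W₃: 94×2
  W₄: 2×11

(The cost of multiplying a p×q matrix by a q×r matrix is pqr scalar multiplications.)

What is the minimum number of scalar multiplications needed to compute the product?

Adjacent pairs: W₁W₂ = 77·34·94 = 246092; W₂W₃ = 34·94·2 = 6392; W₃W₄ = 94·2·11 = 2068.
Length 3: W₁..W₃: k=1: 0+6392+77·34·2=11628; k=2: 246092+0+77·94·2=260568 → min 11628 | W₂..W₄: k=2: 0+2068+34·94·11=37224; k=3: 6392+0+34·2·11=7140 → min 7140.
Length 4: W₁..W₄: k=1: 0+7140+77·34·11=35938; k=2: 246092+2068+77·94·11=327778; k=3: 11628+0+77·2·11=13322 → min 13322.
Optimal order: ((W₁·(W₂·W₃))·W₄) with cost 13322.

13322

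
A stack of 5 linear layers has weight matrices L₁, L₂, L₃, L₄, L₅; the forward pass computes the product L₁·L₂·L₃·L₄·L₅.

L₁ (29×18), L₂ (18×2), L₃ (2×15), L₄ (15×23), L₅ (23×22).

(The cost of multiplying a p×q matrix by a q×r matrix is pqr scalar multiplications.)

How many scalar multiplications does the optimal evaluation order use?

4022

Adjacent pairs: L₁L₂ = 29·18·2 = 1044; L₂L₃ = 18·2·15 = 540; L₃L₄ = 2·15·23 = 690; L₄L₅ = 15·23·22 = 7590.
Length 3: L₁..L₃: k=1: 0+540+29·18·15=8370; k=2: 1044+0+29·2·15=1914 → min 1914 | L₂..L₄: k=2: 0+690+18·2·23=1518; k=3: 540+0+18·15·23=6750 → min 1518 | L₃..L₅: k=3: 0+7590+2·15·22=8250; k=4: 690+0+2·23·22=1702 → min 1702.
Length 4: L₁..L₄: k=1: 0+1518+29·18·23=13524; k=2: 1044+690+29·2·23=3068; k=3: 1914+0+29·15·23=11919 → min 3068 | L₂..L₅: k=2: 0+1702+18·2·22=2494; k=3: 540+7590+18·15·22=14070; k=4: 1518+0+18·23·22=10626 → min 2494.
Length 5: L₁..L₅: k=1: 0+2494+29·18·22=13978; k=2: 1044+1702+29·2·22=4022; k=3: 1914+7590+29·15·22=19074; k=4: 3068+0+29·23·22=17742 → min 4022.
Optimal order: ((L₁·L₂)·((L₃·L₄)·L₅)) with cost 4022.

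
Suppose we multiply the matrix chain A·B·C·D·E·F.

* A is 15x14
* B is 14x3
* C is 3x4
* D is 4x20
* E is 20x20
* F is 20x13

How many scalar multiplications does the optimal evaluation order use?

3435

Adjacent pairs: AB = 15·14·3 = 630; BC = 14·3·4 = 168; CD = 3·4·20 = 240; DE = 4·20·20 = 1600; EF = 20·20·13 = 5200.
Length 3: A..C: k=1: 0+168+15·14·4=1008; k=2: 630+0+15·3·4=810 → min 810 | B..D: k=2: 0+240+14·3·20=1080; k=3: 168+0+14·4·20=1288 → min 1080 | C..E: k=3: 0+1600+3·4·20=1840; k=4: 240+0+3·20·20=1440 → min 1440 | D..F: k=4: 0+5200+4·20·13=6240; k=5: 1600+0+4·20·13=2640 → min 2640.
Length 4: A..D: k=1: 0+1080+15·14·20=5280; k=2: 630+240+15·3·20=1770; k=3: 810+0+15·4·20=2010 → min 1770 | B..E: k=2: 0+1440+14·3·20=2280; k=3: 168+1600+14·4·20=2888; k=4: 1080+0+14·20·20=6680 → min 2280 | C..F: k=3: 0+2640+3·4·13=2796; k=4: 240+5200+3·20·13=6220; k=5: 1440+0+3·20·13=2220 → min 2220.
Length 5: A..E: k=1: 0+2280+15·14·20=6480; k=2: 630+1440+15·3·20=2970; k=3: 810+1600+15·4·20=3610; k=4: 1770+0+15·20·20=7770 → min 2970 | B..F: k=2: 0+2220+14·3·13=2766; k=3: 168+2640+14·4·13=3536; k=4: 1080+5200+14·20·13=9920; k=5: 2280+0+14·20·13=5920 → min 2766.
Length 6: A..F: k=1: 0+2766+15·14·13=5496; k=2: 630+2220+15·3·13=3435; k=3: 810+2640+15·4·13=4230; k=4: 1770+5200+15·20·13=10870; k=5: 2970+0+15·20·13=6870 → min 3435.
Optimal order: ((A·B)·(((C·D)·E)·F)) with cost 3435.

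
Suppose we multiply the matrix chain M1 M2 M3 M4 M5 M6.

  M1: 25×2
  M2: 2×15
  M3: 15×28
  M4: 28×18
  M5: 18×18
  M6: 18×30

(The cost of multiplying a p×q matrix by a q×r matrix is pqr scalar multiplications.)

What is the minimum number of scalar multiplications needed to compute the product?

5076

Adjacent pairs: M1M2 = 25·2·15 = 750; M2M3 = 2·15·28 = 840; M3M4 = 15·28·18 = 7560; M4M5 = 28·18·18 = 9072; M5M6 = 18·18·30 = 9720.
Length 3: M1..M3: k=1: 0+840+25·2·28=2240; k=2: 750+0+25·15·28=11250 → min 2240 | M2..M4: k=2: 0+7560+2·15·18=8100; k=3: 840+0+2·28·18=1848 → min 1848 | M3..M5: k=3: 0+9072+15·28·18=16632; k=4: 7560+0+15·18·18=12420 → min 12420 | M4..M6: k=4: 0+9720+28·18·30=24840; k=5: 9072+0+28·18·30=24192 → min 24192.
Length 4: M1..M4: k=1: 0+1848+25·2·18=2748; k=2: 750+7560+25·15·18=15060; k=3: 2240+0+25·28·18=14840 → min 2748 | M2..M5: k=2: 0+12420+2·15·18=12960; k=3: 840+9072+2·28·18=10920; k=4: 1848+0+2·18·18=2496 → min 2496 | M3..M6: k=3: 0+24192+15·28·30=36792; k=4: 7560+9720+15·18·30=25380; k=5: 12420+0+15·18·30=20520 → min 20520.
Length 5: M1..M5: k=1: 0+2496+25·2·18=3396; k=2: 750+12420+25·15·18=19920; k=3: 2240+9072+25·28·18=23912; k=4: 2748+0+25·18·18=10848 → min 3396 | M2..M6: k=2: 0+20520+2·15·30=21420; k=3: 840+24192+2·28·30=26712; k=4: 1848+9720+2·18·30=12648; k=5: 2496+0+2·18·30=3576 → min 3576.
Length 6: M1..M6: k=1: 0+3576+25·2·30=5076; k=2: 750+20520+25·15·30=32520; k=3: 2240+24192+25·28·30=47432; k=4: 2748+9720+25·18·30=25968; k=5: 3396+0+25·18·30=16896 → min 5076.
Optimal order: (M1 ((((M2 M3) M4) M5) M6)) with cost 5076.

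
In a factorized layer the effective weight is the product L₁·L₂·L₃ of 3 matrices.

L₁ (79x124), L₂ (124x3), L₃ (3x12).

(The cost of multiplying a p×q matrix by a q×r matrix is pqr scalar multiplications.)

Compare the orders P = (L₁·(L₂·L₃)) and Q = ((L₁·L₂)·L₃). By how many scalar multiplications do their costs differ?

89784

Order P = (L₁·(L₂·L₃)): (L₂·L₃): 124×3 by 3×12 → 124×12, cost 124·3·12 = 4464; (L₁·(L₂·L₃)): 79×124 by 124×12 → 79×12, cost 79·124·12 = 117552; cumulative 122016. Total 122016.
Order Q = ((L₁·L₂)·L₃): (L₁·L₂): 79×124 by 124×3 → 79×3, cost 79·124·3 = 29388; ((L₁·L₂)·L₃): 79×3 by 3×12 → 79×12, cost 79·3·12 = 2844; cumulative 32232. Total 32232.
Difference: |122016 − 32232| = 89784.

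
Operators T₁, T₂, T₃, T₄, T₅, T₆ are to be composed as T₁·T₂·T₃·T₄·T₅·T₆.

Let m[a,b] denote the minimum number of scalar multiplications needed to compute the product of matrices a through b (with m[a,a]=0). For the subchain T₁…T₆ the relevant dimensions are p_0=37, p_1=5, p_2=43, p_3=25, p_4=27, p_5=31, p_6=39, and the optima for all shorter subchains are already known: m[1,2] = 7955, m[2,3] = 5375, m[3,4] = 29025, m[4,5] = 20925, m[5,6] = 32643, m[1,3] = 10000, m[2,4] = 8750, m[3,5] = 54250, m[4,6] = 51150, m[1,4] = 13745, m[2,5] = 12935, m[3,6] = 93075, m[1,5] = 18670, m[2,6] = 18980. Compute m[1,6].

m[1,6] = min over k∈[1,5] of m[1,k]+m[k+1,6]+p_{0}·p_k·p_{6}.
k=1: 0 + 18980 + 37·5·39 = 26195; k=2: 7955 + 93075 + 37·43·39 = 163079; k=3: 10000 + 51150 + 37·25·39 = 97225; k=4: 13745 + 32643 + 37·27·39 = 85349; k=5: 18670 + 0 + 37·31·39 = 63403.
Minimum: 26195 at k=1.

26195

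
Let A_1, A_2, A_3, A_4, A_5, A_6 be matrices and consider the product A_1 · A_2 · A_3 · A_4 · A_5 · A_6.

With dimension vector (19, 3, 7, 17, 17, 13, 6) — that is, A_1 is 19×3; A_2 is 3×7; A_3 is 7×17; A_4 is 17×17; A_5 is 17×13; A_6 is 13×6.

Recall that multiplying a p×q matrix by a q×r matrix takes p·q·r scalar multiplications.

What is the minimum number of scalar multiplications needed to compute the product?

2463

Adjacent pairs: A_1A_2 = 19·3·7 = 399; A_2A_3 = 3·7·17 = 357; A_3A_4 = 7·17·17 = 2023; A_4A_5 = 17·17·13 = 3757; A_5A_6 = 17·13·6 = 1326.
Length 3: A_1..A_3: k=1: 0+357+19·3·17=1326; k=2: 399+0+19·7·17=2660 → min 1326 | A_2..A_4: k=2: 0+2023+3·7·17=2380; k=3: 357+0+3·17·17=1224 → min 1224 | A_3..A_5: k=3: 0+3757+7·17·13=5304; k=4: 2023+0+7·17·13=3570 → min 3570 | A_4..A_6: k=4: 0+1326+17·17·6=3060; k=5: 3757+0+17·13·6=5083 → min 3060.
Length 4: A_1..A_4: k=1: 0+1224+19·3·17=2193; k=2: 399+2023+19·7·17=4683; k=3: 1326+0+19·17·17=6817 → min 2193 | A_2..A_5: k=2: 0+3570+3·7·13=3843; k=3: 357+3757+3·17·13=4777; k=4: 1224+0+3·17·13=1887 → min 1887 | A_3..A_6: k=3: 0+3060+7·17·6=3774; k=4: 2023+1326+7·17·6=4063; k=5: 3570+0+7·13·6=4116 → min 3774.
Length 5: A_1..A_5: k=1: 0+1887+19·3·13=2628; k=2: 399+3570+19·7·13=5698; k=3: 1326+3757+19·17·13=9282; k=4: 2193+0+19·17·13=6392 → min 2628 | A_2..A_6: k=2: 0+3774+3·7·6=3900; k=3: 357+3060+3·17·6=3723; k=4: 1224+1326+3·17·6=2856; k=5: 1887+0+3·13·6=2121 → min 2121.
Length 6: A_1..A_6: k=1: 0+2121+19·3·6=2463; k=2: 399+3774+19·7·6=4971; k=3: 1326+3060+19·17·6=6324; k=4: 2193+1326+19·17·6=5457; k=5: 2628+0+19·13·6=4110 → min 2463.
Optimal order: (A_1 · ((((A_2 · A_3) · A_4) · A_5) · A_6)) with cost 2463.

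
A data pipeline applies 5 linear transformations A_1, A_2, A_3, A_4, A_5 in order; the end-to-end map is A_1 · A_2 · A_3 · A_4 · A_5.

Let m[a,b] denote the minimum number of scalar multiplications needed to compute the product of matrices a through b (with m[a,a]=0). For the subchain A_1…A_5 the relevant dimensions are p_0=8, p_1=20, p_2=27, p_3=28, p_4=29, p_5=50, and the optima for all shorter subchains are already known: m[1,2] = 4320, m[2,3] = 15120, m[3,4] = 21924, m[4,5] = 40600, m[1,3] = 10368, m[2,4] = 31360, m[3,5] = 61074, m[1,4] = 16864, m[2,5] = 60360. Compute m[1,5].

m[1,5] = min over k∈[1,4] of m[1,k]+m[k+1,5]+p_{0}·p_k·p_{5}.
k=1: 0 + 60360 + 8·20·50 = 68360; k=2: 4320 + 61074 + 8·27·50 = 76194; k=3: 10368 + 40600 + 8·28·50 = 62168; k=4: 16864 + 0 + 8·29·50 = 28464.
Minimum: 28464 at k=4.

28464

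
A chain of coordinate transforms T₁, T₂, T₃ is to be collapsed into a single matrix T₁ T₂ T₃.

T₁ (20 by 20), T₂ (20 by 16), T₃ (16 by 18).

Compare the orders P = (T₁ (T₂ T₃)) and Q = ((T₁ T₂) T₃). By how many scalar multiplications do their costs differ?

800

Order P = (T₁ (T₂ T₃)): (T₂ T₃): 20×16 by 16×18 → 20×18, cost 20·16·18 = 5760; (T₁ (T₂ T₃)): 20×20 by 20×18 → 20×18, cost 20·20·18 = 7200; cumulative 12960. Total 12960.
Order Q = ((T₁ T₂) T₃): (T₁ T₂): 20×20 by 20×16 → 20×16, cost 20·20·16 = 6400; ((T₁ T₂) T₃): 20×16 by 16×18 → 20×18, cost 20·16·18 = 5760; cumulative 12160. Total 12160.
Difference: |12960 − 12160| = 800.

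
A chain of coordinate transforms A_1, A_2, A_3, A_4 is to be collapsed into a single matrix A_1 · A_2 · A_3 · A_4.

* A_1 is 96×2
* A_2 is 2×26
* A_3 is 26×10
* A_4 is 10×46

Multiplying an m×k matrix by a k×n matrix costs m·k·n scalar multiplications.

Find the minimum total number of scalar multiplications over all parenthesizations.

Adjacent pairs: A_1A_2 = 96·2·26 = 4992; A_2A_3 = 2·26·10 = 520; A_3A_4 = 26·10·46 = 11960.
Length 3: A_1..A_3: k=1: 0+520+96·2·10=2440; k=2: 4992+0+96·26·10=29952 → min 2440 | A_2..A_4: k=2: 0+11960+2·26·46=14352; k=3: 520+0+2·10·46=1440 → min 1440.
Length 4: A_1..A_4: k=1: 0+1440+96·2·46=10272; k=2: 4992+11960+96·26·46=131768; k=3: 2440+0+96·10·46=46600 → min 10272.
Optimal order: (A_1 · ((A_2 · A_3) · A_4)) with cost 10272.

10272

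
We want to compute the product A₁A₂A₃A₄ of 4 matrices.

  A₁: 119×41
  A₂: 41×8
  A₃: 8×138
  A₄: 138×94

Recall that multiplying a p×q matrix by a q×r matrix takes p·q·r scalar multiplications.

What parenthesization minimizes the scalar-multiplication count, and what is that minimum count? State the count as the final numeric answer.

Adjacent pairs: A₁A₂ = 119·41·8 = 39032; A₂A₃ = 41·8·138 = 45264; A₃A₄ = 8·138·94 = 103776.
Length 3: A₁..A₃: k=1: 0+45264+119·41·138=718566; k=2: 39032+0+119·8·138=170408 → min 170408 | A₂..A₄: k=2: 0+103776+41·8·94=134608; k=3: 45264+0+41·138·94=577116 → min 134608.
Length 4: A₁..A₄: k=1: 0+134608+119·41·94=593234; k=2: 39032+103776+119·8·94=232296; k=3: 170408+0+119·138·94=1714076 → min 232296.
Optimal parenthesization: ((A₁A₂)(A₃A₄)) with cost 232296.

232296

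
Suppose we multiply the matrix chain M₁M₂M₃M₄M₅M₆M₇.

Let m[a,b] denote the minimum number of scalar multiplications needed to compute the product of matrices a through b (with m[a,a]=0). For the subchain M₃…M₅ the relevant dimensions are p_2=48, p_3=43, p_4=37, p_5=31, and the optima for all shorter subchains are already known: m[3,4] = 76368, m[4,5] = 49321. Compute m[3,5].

113305

m[3,5] = min over k∈[3,4] of m[3,k]+m[k+1,5]+p_{2}·p_k·p_{5}.
k=3: 0 + 49321 + 48·43·31 = 113305; k=4: 76368 + 0 + 48·37·31 = 131424.
Minimum: 113305 at k=3.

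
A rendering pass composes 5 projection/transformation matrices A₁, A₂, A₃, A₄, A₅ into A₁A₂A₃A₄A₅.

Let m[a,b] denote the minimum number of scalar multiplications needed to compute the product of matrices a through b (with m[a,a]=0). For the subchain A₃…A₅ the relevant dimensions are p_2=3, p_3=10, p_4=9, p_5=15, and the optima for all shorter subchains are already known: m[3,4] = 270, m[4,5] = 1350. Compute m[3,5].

675

m[3,5] = min over k∈[3,4] of m[3,k]+m[k+1,5]+p_{2}·p_k·p_{5}.
k=3: 0 + 1350 + 3·10·15 = 1800; k=4: 270 + 0 + 3·9·15 = 675.
Minimum: 675 at k=4.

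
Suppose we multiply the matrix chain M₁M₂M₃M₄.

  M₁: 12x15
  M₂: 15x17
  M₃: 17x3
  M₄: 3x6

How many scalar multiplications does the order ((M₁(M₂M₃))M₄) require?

1521

(M₂M₃): 15×17 by 17×3 → 15×3, cost 15·17·3 = 765
(M₁(M₂M₃)): 12×15 by 15×3 → 12×3, cost 12·15·3 = 540; cumulative 1305
((M₁(M₂M₃))M₄): 12×3 by 3×6 → 12×6, cost 12·3·6 = 216; cumulative 1521
Total: 1521 scalar multiplications.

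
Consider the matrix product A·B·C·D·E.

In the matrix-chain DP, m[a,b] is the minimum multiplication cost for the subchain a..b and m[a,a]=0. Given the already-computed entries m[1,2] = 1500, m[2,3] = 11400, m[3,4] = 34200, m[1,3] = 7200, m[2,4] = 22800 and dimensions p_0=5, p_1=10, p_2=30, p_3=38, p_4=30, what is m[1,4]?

m[1,4] = min over k∈[1,3] of m[1,k]+m[k+1,4]+p_{0}·p_k·p_{4}.
k=1: 0 + 22800 + 5·10·30 = 24300; k=2: 1500 + 34200 + 5·30·30 = 40200; k=3: 7200 + 0 + 5·38·30 = 12900.
Minimum: 12900 at k=3.

12900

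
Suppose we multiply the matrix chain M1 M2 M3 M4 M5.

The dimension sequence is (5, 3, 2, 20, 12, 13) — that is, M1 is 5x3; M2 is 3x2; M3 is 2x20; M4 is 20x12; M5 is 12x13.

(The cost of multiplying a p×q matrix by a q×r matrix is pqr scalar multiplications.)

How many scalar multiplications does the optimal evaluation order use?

Adjacent pairs: M1M2 = 5·3·2 = 30; M2M3 = 3·2·20 = 120; M3M4 = 2·20·12 = 480; M4M5 = 20·12·13 = 3120.
Length 3: M1..M3: k=1: 0+120+5·3·20=420; k=2: 30+0+5·2·20=230 → min 230 | M2..M4: k=2: 0+480+3·2·12=552; k=3: 120+0+3·20·12=840 → min 552 | M3..M5: k=3: 0+3120+2·20·13=3640; k=4: 480+0+2·12·13=792 → min 792.
Length 4: M1..M4: k=1: 0+552+5·3·12=732; k=2: 30+480+5·2·12=630; k=3: 230+0+5·20·12=1430 → min 630 | M2..M5: k=2: 0+792+3·2·13=870; k=3: 120+3120+3·20·13=4020; k=4: 552+0+3·12·13=1020 → min 870.
Length 5: M1..M5: k=1: 0+870+5·3·13=1065; k=2: 30+792+5·2·13=952; k=3: 230+3120+5·20·13=4650; k=4: 630+0+5·12·13=1410 → min 952.
Optimal order: ((M1 M2) ((M3 M4) M5)) with cost 952.

952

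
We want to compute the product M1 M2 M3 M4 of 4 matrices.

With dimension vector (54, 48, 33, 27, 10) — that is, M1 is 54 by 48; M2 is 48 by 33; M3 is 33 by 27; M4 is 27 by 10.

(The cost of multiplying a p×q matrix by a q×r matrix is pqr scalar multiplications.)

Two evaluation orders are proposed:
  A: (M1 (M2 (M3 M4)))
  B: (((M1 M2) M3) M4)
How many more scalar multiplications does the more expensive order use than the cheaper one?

97560

Order A = (M1 (M2 (M3 M4))): (M3 M4): 33×27 by 27×10 → 33×10, cost 33·27·10 = 8910; (M2 (M3 M4)): 48×33 by 33×10 → 48×10, cost 48·33·10 = 15840; cumulative 24750; (M1 (M2 (M3 M4))): 54×48 by 48×10 → 54×10, cost 54·48·10 = 25920; cumulative 50670. Total 50670.
Order B = (((M1 M2) M3) M4): (M1 M2): 54×48 by 48×33 → 54×33, cost 54·48·33 = 85536; ((M1 M2) M3): 54×33 by 33×27 → 54×27, cost 54·33·27 = 48114; cumulative 133650; (((M1 M2) M3) M4): 54×27 by 27×10 → 54×10, cost 54·27·10 = 14580; cumulative 148230. Total 148230.
Difference: |50670 − 148230| = 97560.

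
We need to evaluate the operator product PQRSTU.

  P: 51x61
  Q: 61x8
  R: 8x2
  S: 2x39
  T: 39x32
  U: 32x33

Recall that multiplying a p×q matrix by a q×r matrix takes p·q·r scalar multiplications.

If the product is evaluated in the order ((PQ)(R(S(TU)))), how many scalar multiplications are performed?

(PQ): 51×61 by 61×8 → 51×8, cost 51·61·8 = 24888
(TU): 39×32 by 32×33 → 39×33, cost 39·32·33 = 41184
(S(TU)): 2×39 by 39×33 → 2×33, cost 2·39·33 = 2574; cumulative 43758
(R(S(TU))): 8×2 by 2×33 → 8×33, cost 8·2·33 = 528; cumulative 44286
((PQ)(R(S(TU)))): 51×8 by 8×33 → 51×33, cost 51·8·33 = 13464; cumulative 82638
Total: 82638 scalar multiplications.

82638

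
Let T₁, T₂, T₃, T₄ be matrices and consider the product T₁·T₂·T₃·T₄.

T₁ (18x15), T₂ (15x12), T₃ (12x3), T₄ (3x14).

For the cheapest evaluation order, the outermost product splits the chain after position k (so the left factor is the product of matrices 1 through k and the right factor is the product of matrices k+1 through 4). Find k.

Adjacent pairs: T₁T₂ = 18·15·12 = 3240; T₂T₃ = 15·12·3 = 540; T₃T₄ = 12·3·14 = 504.
Length 3: T₁..T₃: k=1: 0+540+18·15·3=1350; k=2: 3240+0+18·12·3=3888 → min 1350 | T₂..T₄: k=2: 0+504+15·12·14=3024; k=3: 540+0+15·3·14=1170 → min 1170.
Top-level splits: k=1: (T₁..T₁)·(T₂..T₄) → 0+1170+18·15·14 = 4950; k=2: (T₁..T₂)·(T₃..T₄) → 3240+504+18·12·14 = 6768; k=3: (T₁..T₃)·(T₄..T₄) → 1350+0+18·3·14 = 2106.
Best split is after T₃, i.e. k = 3.

3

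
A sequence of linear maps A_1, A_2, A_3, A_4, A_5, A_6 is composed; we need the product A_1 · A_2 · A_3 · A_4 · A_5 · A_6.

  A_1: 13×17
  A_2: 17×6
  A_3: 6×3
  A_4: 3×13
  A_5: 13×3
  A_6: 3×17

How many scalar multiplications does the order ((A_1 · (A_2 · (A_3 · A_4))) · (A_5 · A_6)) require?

(A_3 · A_4): 6×3 by 3×13 → 6×13, cost 6·3·13 = 234
(A_2 · (A_3 · A_4)): 17×6 by 6×13 → 17×13, cost 17·6·13 = 1326; cumulative 1560
(A_1 · (A_2 · (A_3 · A_4))): 13×17 by 17×13 → 13×13, cost 13·17·13 = 2873; cumulative 4433
(A_5 · A_6): 13×3 by 3×17 → 13×17, cost 13·3·17 = 663
((A_1 · (A_2 · (A_3 · A_4))) · (A_5 · A_6)): 13×13 by 13×17 → 13×17, cost 13·13·17 = 2873; cumulative 7969
Total: 7969 scalar multiplications.

7969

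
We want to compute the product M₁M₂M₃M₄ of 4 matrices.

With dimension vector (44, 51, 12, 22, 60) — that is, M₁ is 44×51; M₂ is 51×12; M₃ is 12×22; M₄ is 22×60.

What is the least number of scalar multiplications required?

74448

Adjacent pairs: M₁M₂ = 44·51·12 = 26928; M₂M₃ = 51·12·22 = 13464; M₃M₄ = 12·22·60 = 15840.
Length 3: M₁..M₃: k=1: 0+13464+44·51·22=62832; k=2: 26928+0+44·12·22=38544 → min 38544 | M₂..M₄: k=2: 0+15840+51·12·60=52560; k=3: 13464+0+51·22·60=80784 → min 52560.
Length 4: M₁..M₄: k=1: 0+52560+44·51·60=187200; k=2: 26928+15840+44·12·60=74448; k=3: 38544+0+44·22·60=96624 → min 74448.
Optimal order: ((M₁M₂)(M₃M₄)) with cost 74448.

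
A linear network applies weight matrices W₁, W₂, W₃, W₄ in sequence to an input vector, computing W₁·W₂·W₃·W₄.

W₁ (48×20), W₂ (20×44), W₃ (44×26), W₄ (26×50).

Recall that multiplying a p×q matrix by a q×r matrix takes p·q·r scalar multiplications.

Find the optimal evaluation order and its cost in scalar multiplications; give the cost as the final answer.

Adjacent pairs: W₁W₂ = 48·20·44 = 42240; W₂W₃ = 20·44·26 = 22880; W₃W₄ = 44·26·50 = 57200.
Length 3: W₁..W₃: k=1: 0+22880+48·20·26=47840; k=2: 42240+0+48·44·26=97152 → min 47840 | W₂..W₄: k=2: 0+57200+20·44·50=101200; k=3: 22880+0+20·26·50=48880 → min 48880.
Length 4: W₁..W₄: k=1: 0+48880+48·20·50=96880; k=2: 42240+57200+48·44·50=205040; k=3: 47840+0+48·26·50=110240 → min 96880.
Optimal parenthesization: (W₁·((W₂·W₃)·W₄)) with cost 96880.

96880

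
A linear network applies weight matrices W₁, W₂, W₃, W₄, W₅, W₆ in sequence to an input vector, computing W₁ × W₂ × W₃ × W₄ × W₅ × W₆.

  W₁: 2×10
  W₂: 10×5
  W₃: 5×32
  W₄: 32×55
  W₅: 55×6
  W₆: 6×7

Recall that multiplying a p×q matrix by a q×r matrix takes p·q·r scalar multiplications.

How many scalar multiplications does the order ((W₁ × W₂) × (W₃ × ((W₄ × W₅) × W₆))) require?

13194

(W₁ × W₂): 2×10 by 10×5 → 2×5, cost 2·10·5 = 100
(W₄ × W₅): 32×55 by 55×6 → 32×6, cost 32·55·6 = 10560
((W₄ × W₅) × W₆): 32×6 by 6×7 → 32×7, cost 32·6·7 = 1344; cumulative 11904
(W₃ × ((W₄ × W₅) × W₆)): 5×32 by 32×7 → 5×7, cost 5·32·7 = 1120; cumulative 13024
((W₁ × W₂) × (W₃ × ((W₄ × W₅) × W₆))): 2×5 by 5×7 → 2×7, cost 2·5·7 = 70; cumulative 13194
Total: 13194 scalar multiplications.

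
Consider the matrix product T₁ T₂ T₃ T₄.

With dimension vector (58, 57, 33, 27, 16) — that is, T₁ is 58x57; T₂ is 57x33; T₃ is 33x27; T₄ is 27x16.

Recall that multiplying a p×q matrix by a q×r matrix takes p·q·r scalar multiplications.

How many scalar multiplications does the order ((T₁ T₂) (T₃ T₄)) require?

(T₁ T₂): 58×57 by 57×33 → 58×33, cost 58·57·33 = 109098
(T₃ T₄): 33×27 by 27×16 → 33×16, cost 33·27·16 = 14256
((T₁ T₂) (T₃ T₄)): 58×33 by 33×16 → 58×16, cost 58·33·16 = 30624; cumulative 153978
Total: 153978 scalar multiplications.

153978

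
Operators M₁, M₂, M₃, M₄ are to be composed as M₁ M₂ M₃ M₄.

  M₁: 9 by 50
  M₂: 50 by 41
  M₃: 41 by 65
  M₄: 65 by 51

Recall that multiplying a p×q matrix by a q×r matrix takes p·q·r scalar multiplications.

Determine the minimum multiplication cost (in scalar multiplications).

Adjacent pairs: M₁M₂ = 9·50·41 = 18450; M₂M₃ = 50·41·65 = 133250; M₃M₄ = 41·65·51 = 135915.
Length 3: M₁..M₃: k=1: 0+133250+9·50·65=162500; k=2: 18450+0+9·41·65=42435 → min 42435 | M₂..M₄: k=2: 0+135915+50·41·51=240465; k=3: 133250+0+50·65·51=299000 → min 240465.
Length 4: M₁..M₄: k=1: 0+240465+9·50·51=263415; k=2: 18450+135915+9·41·51=173184; k=3: 42435+0+9·65·51=72270 → min 72270.
Optimal order: (((M₁ M₂) M₃) M₄) with cost 72270.

72270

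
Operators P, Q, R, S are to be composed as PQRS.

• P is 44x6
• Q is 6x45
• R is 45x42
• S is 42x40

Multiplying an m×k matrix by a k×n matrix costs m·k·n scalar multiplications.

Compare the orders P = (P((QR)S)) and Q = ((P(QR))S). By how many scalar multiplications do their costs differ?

64368

Order P = (P((QR)S)): (QR): 6×45 by 45×42 → 6×42, cost 6·45·42 = 11340; ((QR)S): 6×42 by 42×40 → 6×40, cost 6·42·40 = 10080; cumulative 21420; (P((QR)S)): 44×6 by 6×40 → 44×40, cost 44·6·40 = 10560; cumulative 31980. Total 31980.
Order Q = ((P(QR))S): (QR): 6×45 by 45×42 → 6×42, cost 6·45·42 = 11340; (P(QR)): 44×6 by 6×42 → 44×42, cost 44·6·42 = 11088; cumulative 22428; ((P(QR))S): 44×42 by 42×40 → 44×40, cost 44·42·40 = 73920; cumulative 96348. Total 96348.
Difference: |31980 − 96348| = 64368.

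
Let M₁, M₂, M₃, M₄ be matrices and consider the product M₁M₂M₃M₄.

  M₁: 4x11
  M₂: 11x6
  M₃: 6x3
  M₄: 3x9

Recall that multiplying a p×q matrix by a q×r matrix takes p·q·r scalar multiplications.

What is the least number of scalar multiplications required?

438

Adjacent pairs: M₁M₂ = 4·11·6 = 264; M₂M₃ = 11·6·3 = 198; M₃M₄ = 6·3·9 = 162.
Length 3: M₁..M₃: k=1: 0+198+4·11·3=330; k=2: 264+0+4·6·3=336 → min 330 | M₂..M₄: k=2: 0+162+11·6·9=756; k=3: 198+0+11·3·9=495 → min 495.
Length 4: M₁..M₄: k=1: 0+495+4·11·9=891; k=2: 264+162+4·6·9=642; k=3: 330+0+4·3·9=438 → min 438.
Optimal order: ((M₁(M₂M₃))M₄) with cost 438.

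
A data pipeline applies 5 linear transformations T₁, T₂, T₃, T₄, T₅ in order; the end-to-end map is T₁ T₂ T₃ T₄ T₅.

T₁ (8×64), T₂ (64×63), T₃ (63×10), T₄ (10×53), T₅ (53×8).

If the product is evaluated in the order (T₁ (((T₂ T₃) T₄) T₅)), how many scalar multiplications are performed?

105472

(T₂ T₃): 64×63 by 63×10 → 64×10, cost 64·63·10 = 40320
((T₂ T₃) T₄): 64×10 by 10×53 → 64×53, cost 64·10·53 = 33920; cumulative 74240
(((T₂ T₃) T₄) T₅): 64×53 by 53×8 → 64×8, cost 64·53·8 = 27136; cumulative 101376
(T₁ (((T₂ T₃) T₄) T₅)): 8×64 by 64×8 → 8×8, cost 8·64·8 = 4096; cumulative 105472
Total: 105472 scalar multiplications.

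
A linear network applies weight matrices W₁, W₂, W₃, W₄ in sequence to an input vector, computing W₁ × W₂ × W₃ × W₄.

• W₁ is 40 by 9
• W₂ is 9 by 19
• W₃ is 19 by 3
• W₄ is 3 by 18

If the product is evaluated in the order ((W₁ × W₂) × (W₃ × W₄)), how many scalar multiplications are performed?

(W₁ × W₂): 40×9 by 9×19 → 40×19, cost 40·9·19 = 6840
(W₃ × W₄): 19×3 by 3×18 → 19×18, cost 19·3·18 = 1026
((W₁ × W₂) × (W₃ × W₄)): 40×19 by 19×18 → 40×18, cost 40·19·18 = 13680; cumulative 21546
Total: 21546 scalar multiplications.

21546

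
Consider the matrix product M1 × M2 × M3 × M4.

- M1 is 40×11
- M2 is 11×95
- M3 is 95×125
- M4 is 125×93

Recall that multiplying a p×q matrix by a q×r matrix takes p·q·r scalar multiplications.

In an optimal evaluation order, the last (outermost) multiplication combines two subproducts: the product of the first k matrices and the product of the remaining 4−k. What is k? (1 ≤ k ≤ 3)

1

Adjacent pairs: M1M2 = 40·11·95 = 41800; M2M3 = 11·95·125 = 130625; M3M4 = 95·125·93 = 1104375.
Length 3: M1..M3: k=1: 0+130625+40·11·125=185625; k=2: 41800+0+40·95·125=516800 → min 185625 | M2..M4: k=2: 0+1104375+11·95·93=1201560; k=3: 130625+0+11·125·93=258500 → min 258500.
Top-level splits: k=1: (M1..M1)·(M2..M4) → 0+258500+40·11·93 = 299420; k=2: (M1..M2)·(M3..M4) → 41800+1104375+40·95·93 = 1499575; k=3: (M1..M3)·(M4..M4) → 185625+0+40·125·93 = 650625.
Best split is after M1, i.e. k = 1.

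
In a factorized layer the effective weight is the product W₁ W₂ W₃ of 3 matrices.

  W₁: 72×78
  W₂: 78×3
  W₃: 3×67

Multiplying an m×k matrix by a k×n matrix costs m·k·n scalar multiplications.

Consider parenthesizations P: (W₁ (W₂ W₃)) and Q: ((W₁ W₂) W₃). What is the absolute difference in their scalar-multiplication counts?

360630

Order P = (W₁ (W₂ W₃)): (W₂ W₃): 78×3 by 3×67 → 78×67, cost 78·3·67 = 15678; (W₁ (W₂ W₃)): 72×78 by 78×67 → 72×67, cost 72·78·67 = 376272; cumulative 391950. Total 391950.
Order Q = ((W₁ W₂) W₃): (W₁ W₂): 72×78 by 78×3 → 72×3, cost 72·78·3 = 16848; ((W₁ W₂) W₃): 72×3 by 3×67 → 72×67, cost 72·3·67 = 14472; cumulative 31320. Total 31320.
Difference: |391950 − 31320| = 360630.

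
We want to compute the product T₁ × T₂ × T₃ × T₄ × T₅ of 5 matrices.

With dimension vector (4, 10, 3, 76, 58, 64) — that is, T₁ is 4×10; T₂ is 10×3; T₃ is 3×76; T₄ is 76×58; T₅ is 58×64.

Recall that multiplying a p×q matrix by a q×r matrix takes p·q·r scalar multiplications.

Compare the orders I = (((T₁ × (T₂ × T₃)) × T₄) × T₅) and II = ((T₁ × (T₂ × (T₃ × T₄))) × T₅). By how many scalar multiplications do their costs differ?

Order I = (((T₁ × (T₂ × T₃)) × T₄) × T₅): (T₂ × T₃): 10×3 by 3×76 → 10×76, cost 10·3·76 = 2280; (T₁ × (T₂ × T₃)): 4×10 by 10×76 → 4×76, cost 4·10·76 = 3040; cumulative 5320; ((T₁ × (T₂ × T₃)) × T₄): 4×76 by 76×58 → 4×58, cost 4·76·58 = 17632; cumulative 22952; (((T₁ × (T₂ × T₃)) × T₄) × T₅): 4×58 by 58×64 → 4×64, cost 4·58·64 = 14848; cumulative 37800. Total 37800.
Order II = ((T₁ × (T₂ × (T₃ × T₄))) × T₅): (T₃ × T₄): 3×76 by 76×58 → 3×58, cost 3·76·58 = 13224; (T₂ × (T₃ × T₄)): 10×3 by 3×58 → 10×58, cost 10·3·58 = 1740; cumulative 14964; (T₁ × (T₂ × (T₃ × T₄))): 4×10 by 10×58 → 4×58, cost 4·10·58 = 2320; cumulative 17284; ((T₁ × (T₂ × (T₃ × T₄))) × T₅): 4×58 by 58×64 → 4×64, cost 4·58·64 = 14848; cumulative 32132. Total 32132.
Difference: |37800 − 32132| = 5668.

5668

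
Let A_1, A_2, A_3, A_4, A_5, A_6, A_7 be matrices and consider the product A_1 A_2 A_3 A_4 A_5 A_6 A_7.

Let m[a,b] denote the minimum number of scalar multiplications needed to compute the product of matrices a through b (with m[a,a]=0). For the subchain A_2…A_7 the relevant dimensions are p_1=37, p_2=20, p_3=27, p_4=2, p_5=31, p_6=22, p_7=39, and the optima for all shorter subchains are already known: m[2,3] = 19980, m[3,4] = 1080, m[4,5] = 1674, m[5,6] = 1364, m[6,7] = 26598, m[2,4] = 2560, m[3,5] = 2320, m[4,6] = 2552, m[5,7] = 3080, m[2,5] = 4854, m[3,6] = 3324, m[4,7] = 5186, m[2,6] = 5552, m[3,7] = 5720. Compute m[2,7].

8526

m[2,7] = min over k∈[2,6] of m[2,k]+m[k+1,7]+p_{1}·p_k·p_{7}.
k=2: 0 + 5720 + 37·20·39 = 34580; k=3: 19980 + 5186 + 37·27·39 = 64127; k=4: 2560 + 3080 + 37·2·39 = 8526; k=5: 4854 + 26598 + 37·31·39 = 76185; k=6: 5552 + 0 + 37·22·39 = 37298.
Minimum: 8526 at k=4.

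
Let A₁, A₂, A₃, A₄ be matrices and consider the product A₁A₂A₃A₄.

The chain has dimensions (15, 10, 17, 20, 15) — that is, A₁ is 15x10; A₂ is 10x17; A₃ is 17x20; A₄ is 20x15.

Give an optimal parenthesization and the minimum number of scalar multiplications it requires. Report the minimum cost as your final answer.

8650

Adjacent pairs: A₁A₂ = 15·10·17 = 2550; A₂A₃ = 10·17·20 = 3400; A₃A₄ = 17·20·15 = 5100.
Length 3: A₁..A₃: k=1: 0+3400+15·10·20=6400; k=2: 2550+0+15·17·20=7650 → min 6400 | A₂..A₄: k=2: 0+5100+10·17·15=7650; k=3: 3400+0+10·20·15=6400 → min 6400.
Length 4: A₁..A₄: k=1: 0+6400+15·10·15=8650; k=2: 2550+5100+15·17·15=11475; k=3: 6400+0+15·20·15=10900 → min 8650.
Optimal parenthesization: (A₁((A₂A₃)A₄)) with cost 8650.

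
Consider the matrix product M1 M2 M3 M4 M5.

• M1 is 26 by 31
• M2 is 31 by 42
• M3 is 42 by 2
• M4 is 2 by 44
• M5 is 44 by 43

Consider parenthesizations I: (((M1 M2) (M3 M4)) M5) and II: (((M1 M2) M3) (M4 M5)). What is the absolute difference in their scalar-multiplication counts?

Order I = (((M1 M2) (M3 M4)) M5): (M1 M2): 26×31 by 31×42 → 26×42, cost 26·31·42 = 33852; (M3 M4): 42×2 by 2×44 → 42×44, cost 42·2·44 = 3696; ((M1 M2) (M3 M4)): 26×42 by 42×44 → 26×44, cost 26·42·44 = 48048; cumulative 85596; (((M1 M2) (M3 M4)) M5): 26×44 by 44×43 → 26×43, cost 26·44·43 = 49192; cumulative 134788. Total 134788.
Order II = (((M1 M2) M3) (M4 M5)): (M1 M2): 26×31 by 31×42 → 26×42, cost 26·31·42 = 33852; ((M1 M2) M3): 26×42 by 42×2 → 26×2, cost 26·42·2 = 2184; cumulative 36036; (M4 M5): 2×44 by 44×43 → 2×43, cost 2·44·43 = 3784; (((M1 M2) M3) (M4 M5)): 26×2 by 2×43 → 26×43, cost 26·2·43 = 2236; cumulative 42056. Total 42056.
Difference: |134788 − 42056| = 92732.

92732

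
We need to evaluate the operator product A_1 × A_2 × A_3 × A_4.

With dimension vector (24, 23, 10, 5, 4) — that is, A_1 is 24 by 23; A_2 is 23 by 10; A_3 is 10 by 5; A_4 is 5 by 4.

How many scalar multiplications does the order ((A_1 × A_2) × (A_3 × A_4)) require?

6680

(A_1 × A_2): 24×23 by 23×10 → 24×10, cost 24·23·10 = 5520
(A_3 × A_4): 10×5 by 5×4 → 10×4, cost 10·5·4 = 200
((A_1 × A_2) × (A_3 × A_4)): 24×10 by 10×4 → 24×4, cost 24·10·4 = 960; cumulative 6680
Total: 6680 scalar multiplications.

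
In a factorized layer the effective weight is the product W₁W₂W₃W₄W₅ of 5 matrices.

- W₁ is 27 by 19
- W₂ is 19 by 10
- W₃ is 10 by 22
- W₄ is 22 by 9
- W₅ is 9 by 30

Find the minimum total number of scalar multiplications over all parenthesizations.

Adjacent pairs: W₁W₂ = 27·19·10 = 5130; W₂W₃ = 19·10·22 = 4180; W₃W₄ = 10·22·9 = 1980; W₄W₅ = 22·9·30 = 5940.
Length 3: W₁..W₃: k=1: 0+4180+27·19·22=15466; k=2: 5130+0+27·10·22=11070 → min 11070 | W₂..W₄: k=2: 0+1980+19·10·9=3690; k=3: 4180+0+19·22·9=7942 → min 3690 | W₃..W₅: k=3: 0+5940+10·22·30=12540; k=4: 1980+0+10·9·30=4680 → min 4680.
Length 4: W₁..W₄: k=1: 0+3690+27·19·9=8307; k=2: 5130+1980+27·10·9=9540; k=3: 11070+0+27·22·9=16416 → min 8307 | W₂..W₅: k=2: 0+4680+19·10·30=10380; k=3: 4180+5940+19·22·30=22660; k=4: 3690+0+19·9·30=8820 → min 8820.
Length 5: W₁..W₅: k=1: 0+8820+27·19·30=24210; k=2: 5130+4680+27·10·30=17910; k=3: 11070+5940+27·22·30=34830; k=4: 8307+0+27·9·30=15597 → min 15597.
Optimal order: ((W₁(W₂(W₃W₄)))W₅) with cost 15597.

15597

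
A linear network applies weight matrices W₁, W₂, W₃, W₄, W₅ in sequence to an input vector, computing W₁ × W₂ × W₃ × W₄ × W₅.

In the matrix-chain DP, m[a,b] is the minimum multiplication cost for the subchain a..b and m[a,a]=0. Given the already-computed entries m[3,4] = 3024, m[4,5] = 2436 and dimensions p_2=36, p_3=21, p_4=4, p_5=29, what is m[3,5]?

7200

m[3,5] = min over k∈[3,4] of m[3,k]+m[k+1,5]+p_{2}·p_k·p_{5}.
k=3: 0 + 2436 + 36·21·29 = 24360; k=4: 3024 + 0 + 36·4·29 = 7200.
Minimum: 7200 at k=4.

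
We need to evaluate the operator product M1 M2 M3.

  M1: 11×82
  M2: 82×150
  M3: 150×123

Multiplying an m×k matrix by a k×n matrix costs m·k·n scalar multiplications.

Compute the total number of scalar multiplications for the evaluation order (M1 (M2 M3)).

(M2 M3): 82×150 by 150×123 → 82×123, cost 82·150·123 = 1512900
(M1 (M2 M3)): 11×82 by 82×123 → 11×123, cost 11·82·123 = 110946; cumulative 1623846
Total: 1623846 scalar multiplications.

1623846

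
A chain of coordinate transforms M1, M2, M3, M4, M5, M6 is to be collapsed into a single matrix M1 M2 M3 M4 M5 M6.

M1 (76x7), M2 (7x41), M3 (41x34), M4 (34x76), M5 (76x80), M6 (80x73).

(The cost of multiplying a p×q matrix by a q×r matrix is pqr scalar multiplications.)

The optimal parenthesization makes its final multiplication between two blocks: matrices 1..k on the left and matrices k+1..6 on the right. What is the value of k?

1

Adjacent pairs: M1M2 = 76·7·41 = 21812; M2M3 = 7·41·34 = 9758; M3M4 = 41·34·76 = 105944; M4M5 = 34·76·80 = 206720; M5M6 = 76·80·73 = 443840.
Length 3: M1..M3: k=1: 0+9758+76·7·34=27846; k=2: 21812+0+76·41·34=127756 → min 27846 | M2..M4: k=2: 0+105944+7·41·76=127756; k=3: 9758+0+7·34·76=27846 → min 27846 | M3..M5: k=3: 0+206720+41·34·80=318240; k=4: 105944+0+41·76·80=355224 → min 318240 | M4..M6: k=4: 0+443840+34·76·73=632472; k=5: 206720+0+34·80·73=405280 → min 405280.
Length 4: M1..M4: k=1: 0+27846+76·7·76=68278; k=2: 21812+105944+76·41·76=364572; k=3: 27846+0+76·34·76=224230 → min 68278 | M2..M5: k=2: 0+318240+7·41·80=341200; k=3: 9758+206720+7·34·80=235518; k=4: 27846+0+7·76·80=70406 → min 70406 | M3..M6: k=3: 0+405280+41·34·73=507042; k=4: 105944+443840+41·76·73=777252; k=5: 318240+0+41·80·73=557680 → min 507042.
Length 5: M1..M5: k=1: 0+70406+76·7·80=112966; k=2: 21812+318240+76·41·80=589332; k=3: 27846+206720+76·34·80=441286; k=4: 68278+0+76·76·80=530358 → min 112966 | M2..M6: k=2: 0+507042+7·41·73=527993; k=3: 9758+405280+7·34·73=432412; k=4: 27846+443840+7·76·73=510522; k=5: 70406+0+7·80·73=111286 → min 111286.
Top-level splits: k=1: (M1..M1)·(M2..M6) → 0+111286+76·7·73 = 150122; k=2: (M1..M2)·(M3..M6) → 21812+507042+76·41·73 = 756322; k=3: (M1..M3)·(M4..M6) → 27846+405280+76·34·73 = 621758; k=4: (M1..M4)·(M5..M6) → 68278+443840+76·76·73 = 933766; k=5: (M1..M5)·(M6..M6) → 112966+0+76·80·73 = 556806.
Best split is after M1, i.e. k = 1.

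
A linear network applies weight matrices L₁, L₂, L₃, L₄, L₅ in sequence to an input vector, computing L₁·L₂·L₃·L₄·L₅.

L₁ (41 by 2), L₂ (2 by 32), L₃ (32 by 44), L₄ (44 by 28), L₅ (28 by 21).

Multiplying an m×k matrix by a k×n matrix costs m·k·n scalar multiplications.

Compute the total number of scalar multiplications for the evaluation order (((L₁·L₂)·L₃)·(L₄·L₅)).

(L₁·L₂): 41×2 by 2×32 → 41×32, cost 41·2·32 = 2624
((L₁·L₂)·L₃): 41×32 by 32×44 → 41×44, cost 41·32·44 = 57728; cumulative 60352
(L₄·L₅): 44×28 by 28×21 → 44×21, cost 44·28·21 = 25872
(((L₁·L₂)·L₃)·(L₄·L₅)): 41×44 by 44×21 → 41×21, cost 41·44·21 = 37884; cumulative 124108
Total: 124108 scalar multiplications.

124108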